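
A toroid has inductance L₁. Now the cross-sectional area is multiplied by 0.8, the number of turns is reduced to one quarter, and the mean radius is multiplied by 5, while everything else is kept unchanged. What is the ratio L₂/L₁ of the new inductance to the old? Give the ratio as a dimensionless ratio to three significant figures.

For a toroid, L ∝ μᵣN²A/R.
L₂/L₁ = (0.8) × (0.25)^2 × (5)^-1 = 0.0100.

L₂/L₁ = 0.0100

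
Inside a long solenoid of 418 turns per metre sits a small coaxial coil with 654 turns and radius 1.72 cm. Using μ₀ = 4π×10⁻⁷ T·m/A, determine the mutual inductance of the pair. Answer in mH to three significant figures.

M ≈ 0.319 mH

The outer solenoid produces a uniform field B₁ = μ₀n₁I₁ across the inner coil,
so the flux linkage is N₂Φ = N₂B₁A₂ = μ₀n₁N₂A₂·I₁, giving M = μ₀n₁N₂A₂.
A₂ = πr² = π(1.720×10^-2 m)² = 9.294×10^-4 m².
M = (4π×10⁻⁷)(418)(654)(9.294×10^-4) = 3.193×10^-4 H.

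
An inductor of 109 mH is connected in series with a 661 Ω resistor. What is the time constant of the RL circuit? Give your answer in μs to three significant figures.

τ ≈ 165 μs

τ = L/R = (0.109 H)/(661 Ω) = 1.649×10^-4 s.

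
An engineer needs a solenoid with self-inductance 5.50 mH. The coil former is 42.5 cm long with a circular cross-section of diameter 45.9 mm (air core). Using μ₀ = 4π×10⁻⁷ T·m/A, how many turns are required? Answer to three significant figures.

N ≈ 1060 turns

A = π(d/2)² = π(2.295×10^-2 m)² = 1.6547×10^-3 m².
From L = μ₀N²A/ℓ, N = √(Lℓ / (μ₀A)).
N = √[(5.500×10^-3)(0.425) / ((4π×10⁻⁷)×1.6547×10^-3)] = √(1.124×10^6) ≈ 1060.3.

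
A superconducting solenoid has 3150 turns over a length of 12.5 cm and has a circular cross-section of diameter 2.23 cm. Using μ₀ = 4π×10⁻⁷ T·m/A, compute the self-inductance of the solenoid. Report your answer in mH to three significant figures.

L ≈ 39.0 mH

A = π(d/2)² = π(1.115×10^-2 m)² = 3.906×10^-4 m².
For a long solenoid, L = μ₀N²A/ℓ.
L = (4π×10⁻⁷)(3150)²(3.906×10^-4)/(0.125 m) = 3.896×10^-2 H.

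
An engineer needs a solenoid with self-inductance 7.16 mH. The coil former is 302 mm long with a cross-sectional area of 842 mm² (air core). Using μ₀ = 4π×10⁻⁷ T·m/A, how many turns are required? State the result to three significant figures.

N ≈ 1430 turns

A = 842 mm² = 8.420×10^-4 m².
From L = μ₀N²A/ℓ, N = √(Lℓ / (μ₀A)).
N = √[(7.160×10^-3)(0.302) / ((4π×10⁻⁷)×8.420×10^-4)] = √(2.044×10^6) ≈ 1429.5.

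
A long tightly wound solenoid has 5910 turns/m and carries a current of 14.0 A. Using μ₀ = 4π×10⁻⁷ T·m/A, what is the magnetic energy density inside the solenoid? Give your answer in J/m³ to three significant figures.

B = μ₀nI = (4π×10⁻⁷)(5.910×10^3)(14.0) = 0.104 T.
u = B²/(2μ₀) = (0.104)²/(2×4π×10⁻⁷) = 4.301×10^3 J/m³.

u ≈ 4300 J/m³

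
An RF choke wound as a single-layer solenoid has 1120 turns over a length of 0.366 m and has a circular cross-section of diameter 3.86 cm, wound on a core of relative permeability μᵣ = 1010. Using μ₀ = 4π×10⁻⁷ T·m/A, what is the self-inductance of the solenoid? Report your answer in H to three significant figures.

A = π(d/2)² = π(1.930×10^-2 m)² = 1.170×10^-3 m².
For a long solenoid, L = μ₀μᵣN²A/ℓ.
L = (4π×10⁻⁷)(1010)(1120)²(1.170×10^-3)/(0.366 m) = 5.09 H.

L ≈ 5.09 H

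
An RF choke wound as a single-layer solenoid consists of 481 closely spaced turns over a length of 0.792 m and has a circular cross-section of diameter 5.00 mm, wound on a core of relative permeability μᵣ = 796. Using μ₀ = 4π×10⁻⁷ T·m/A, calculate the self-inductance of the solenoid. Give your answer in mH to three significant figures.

A = π(d/2)² = π(2.500×10^-3 m)² = 1.963×10^-5 m².
For a long solenoid, L = μ₀μᵣN²A/ℓ.
L = (4π×10⁻⁷)(796)(481)²(1.963×10^-5)/(0.792 m) = 5.737×10^-3 H.

L ≈ 5.74 mH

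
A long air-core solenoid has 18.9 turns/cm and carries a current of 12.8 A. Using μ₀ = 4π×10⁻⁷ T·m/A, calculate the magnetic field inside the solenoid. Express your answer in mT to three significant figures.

B ≈ 30.4 mT

Inside a long solenoid, B = μ₀nI.
B = (4π×10⁻⁷)(1.890×10^3 m⁻¹)(12.8 A) = 3.040×10^-2 T.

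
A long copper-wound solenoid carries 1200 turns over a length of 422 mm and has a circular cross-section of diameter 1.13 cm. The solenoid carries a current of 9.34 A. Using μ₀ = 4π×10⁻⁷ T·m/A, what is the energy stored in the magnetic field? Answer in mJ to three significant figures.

A = π(d/2)² = π(5.650×10^-3 m)² = 1.003×10^-4 m².
L = μ₀N²A/ℓ = (4π×10⁻⁷)(1200)²(1.003×10^-4)/(0.422) = 4.300×10^-4 H.
U = ½LI² = ½(4.300×10^-4)(9.34)² = 1.876×10^-2 J.

U ≈ 18.8 mJ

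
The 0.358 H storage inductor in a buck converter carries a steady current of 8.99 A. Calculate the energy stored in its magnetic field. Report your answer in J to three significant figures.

Stored magnetic energy: U = ½LI².
U = ½(0.358 H)(8.99 A)² = 14.47 J.

U ≈ 14.5 J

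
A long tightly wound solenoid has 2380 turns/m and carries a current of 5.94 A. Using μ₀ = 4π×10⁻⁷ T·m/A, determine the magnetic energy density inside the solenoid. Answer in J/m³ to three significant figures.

u ≈ 126 J/m³

B = μ₀nI = (4π×10⁻⁷)(2.380×10^3)(5.94) = 1.777×10^-2 T.
u = B²/(2μ₀) = (1.777×10^-2)²/(2×4π×10⁻⁷) = 125.6 J/m³.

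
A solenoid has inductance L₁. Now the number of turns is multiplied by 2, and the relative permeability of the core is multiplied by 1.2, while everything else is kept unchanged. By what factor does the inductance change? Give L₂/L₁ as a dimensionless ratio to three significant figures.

For a solenoid, L ∝ μᵣN²A/ℓ.
L₂/L₁ = (2)^2 × (1.2) = 4.80.

L₂/L₁ = 4.80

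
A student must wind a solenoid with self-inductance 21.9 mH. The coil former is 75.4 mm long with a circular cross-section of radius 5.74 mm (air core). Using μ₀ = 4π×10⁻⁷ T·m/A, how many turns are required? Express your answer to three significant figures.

N ≈ 3560 turns

A = πr² = π(5.740×10^-3 m)² = 1.035×10^-4 m².
From L = μ₀N²A/ℓ, N = √(Lℓ / (μ₀A)).
N = √[(2.190×10^-2)(7.540×10^-2) / ((4π×10⁻⁷)×1.035×10^-4)] = √(1.269×10^7) ≈ 3563.0.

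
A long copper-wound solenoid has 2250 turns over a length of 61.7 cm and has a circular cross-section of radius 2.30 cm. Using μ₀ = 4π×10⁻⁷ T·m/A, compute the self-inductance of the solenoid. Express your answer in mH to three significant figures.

A = πr² = π(2.300×10^-2 m)² = 1.662×10^-3 m².
For a long solenoid, L = μ₀N²A/ℓ.
L = (4π×10⁻⁷)(2250)²(1.662×10^-3)/(0.617 m) = 1.714×10^-2 H.

L ≈ 17.1 mH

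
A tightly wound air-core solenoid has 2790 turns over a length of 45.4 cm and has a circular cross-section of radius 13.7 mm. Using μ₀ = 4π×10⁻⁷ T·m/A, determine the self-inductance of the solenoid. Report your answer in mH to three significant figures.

A = πr² = π(1.370×10^-2 m)² = 5.896×10^-4 m².
For a long solenoid, L = μ₀N²A/ℓ.
L = (4π×10⁻⁷)(2790)²(5.896×10^-4)/(0.454 m) = 1.270×10^-2 H.

L ≈ 12.7 mH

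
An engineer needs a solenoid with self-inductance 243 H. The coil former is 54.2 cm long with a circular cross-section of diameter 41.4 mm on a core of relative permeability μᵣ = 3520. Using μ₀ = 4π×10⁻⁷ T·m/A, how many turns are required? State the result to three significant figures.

N ≈ 4700 turns

A = π(d/2)² = π(2.070×10^-2 m)² = 1.346×10^-3 m².
From L = μ₀μᵣN²A/ℓ, N = √(Lℓ / (μ₀μᵣA)).
N = √[(243)(0.542) / ((4π×10⁻⁷)(3520)×1.346×10^-3)] = √(2.212×10^7) ≈ 4703.1.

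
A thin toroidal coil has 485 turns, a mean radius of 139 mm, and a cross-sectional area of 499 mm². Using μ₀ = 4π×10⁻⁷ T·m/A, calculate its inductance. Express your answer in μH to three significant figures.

For a thin toroid, L = μ₀N²A/(2πR).
L = (4π×10⁻⁷)(485)²(4.990×10^-4) / (2π×0.139 m) = 1.689×10^-4 H.

L ≈ 169 μH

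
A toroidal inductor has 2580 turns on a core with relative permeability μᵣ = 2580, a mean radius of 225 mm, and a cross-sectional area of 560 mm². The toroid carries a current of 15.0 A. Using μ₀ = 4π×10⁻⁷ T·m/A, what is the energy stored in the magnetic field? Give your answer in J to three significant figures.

U ≈ 962 J

L = μ₀μᵣN²A/(2πR) = (4π×10⁻⁷)(2580)(2580)²(5.600×10^-4)/(2π×0.225) = 8.549 H.
U = ½LI² = ½(8.549)(15.0)² = 961.7 J.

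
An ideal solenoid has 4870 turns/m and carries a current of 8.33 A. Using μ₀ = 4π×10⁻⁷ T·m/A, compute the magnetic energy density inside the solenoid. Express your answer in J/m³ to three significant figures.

B = μ₀nI = (4π×10⁻⁷)(4.870×10^3)(8.33) = 5.098×10^-2 T.
u = B²/(2μ₀) = (5.098×10^-2)²/(2×4π×10⁻⁷) = 1.034×10^3 J/m³.

u ≈ 1030 J/m³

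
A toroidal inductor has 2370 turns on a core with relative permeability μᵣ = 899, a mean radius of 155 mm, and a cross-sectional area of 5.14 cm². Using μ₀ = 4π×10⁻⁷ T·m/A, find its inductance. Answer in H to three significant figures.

For a thin toroid, L = μ₀μᵣN²A/(2πR).
L = (4π×10⁻⁷)(899)(2370)²(5.140×10^-4) / (2π×0.155 m) = 3.349 H.

L ≈ 3.35 H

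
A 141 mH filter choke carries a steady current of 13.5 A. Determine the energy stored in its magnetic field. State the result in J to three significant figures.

U ≈ 12.8 J

Stored magnetic energy: U = ½LI².
U = ½(0.141 H)(13.5 A)² = 12.849 J.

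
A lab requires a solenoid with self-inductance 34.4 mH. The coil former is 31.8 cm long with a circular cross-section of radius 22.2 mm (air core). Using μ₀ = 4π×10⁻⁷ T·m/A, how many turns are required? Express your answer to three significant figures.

A = πr² = π(2.220×10^-2 m)² = 1.548×10^-3 m².
From L = μ₀N²A/ℓ, N = √(Lℓ / (μ₀A)).
N = √[(3.440×10^-2)(0.318) / ((4π×10⁻⁷)×1.548×10^-3)] = √(5.622×10^6) ≈ 2371.2.

N ≈ 2370 turns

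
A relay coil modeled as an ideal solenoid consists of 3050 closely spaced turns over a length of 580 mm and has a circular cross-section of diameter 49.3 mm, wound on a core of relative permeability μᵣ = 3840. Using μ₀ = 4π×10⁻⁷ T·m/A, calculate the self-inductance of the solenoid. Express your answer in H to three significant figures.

L ≈ 148 H

A = π(d/2)² = π(2.465×10^-2 m)² = 1.909×10^-3 m².
For a long solenoid, L = μ₀μᵣN²A/ℓ.
L = (4π×10⁻⁷)(3840)(3050)²(1.909×10^-3)/(0.58 m) = 147.7 H.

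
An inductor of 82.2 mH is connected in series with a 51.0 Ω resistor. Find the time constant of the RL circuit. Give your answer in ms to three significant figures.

τ = L/R = (8.220×10^-2 H)/(51.0 Ω) = 1.612×10^-3 s.

τ ≈ 1.61 ms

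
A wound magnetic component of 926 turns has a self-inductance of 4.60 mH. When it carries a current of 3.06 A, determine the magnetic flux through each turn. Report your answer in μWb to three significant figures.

From L = NΦ_B/I, the flux per turn is Φ_B = LI/N.
Φ_B = (4.600×10^-3 H)(3.06 A)/926 = 1.520×10^-5 Wb.

Φ_B ≈ 15.2 μWb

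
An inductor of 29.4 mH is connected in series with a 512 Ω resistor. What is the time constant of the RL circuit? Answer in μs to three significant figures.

τ ≈ 57.4 μs

τ = L/R = (2.940×10^-2 H)/(512 Ω) = 5.742×10^-5 s.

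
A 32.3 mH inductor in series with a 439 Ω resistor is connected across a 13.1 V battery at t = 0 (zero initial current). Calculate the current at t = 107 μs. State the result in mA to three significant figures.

τ = L/R = 3.230×10^-2/439 = 7.358×10^-5 s; final current I_∞ = ε/R = 13.1/439 = 2.984×10^-2 A.
I(t) = I_∞(1 − e^(−t/τ)) with t/τ = 1.454.
I = (2.984×10^-2)(1 − e^(−1.454)) = 2.287×10^-2 A.

I ≈ 22.9 mA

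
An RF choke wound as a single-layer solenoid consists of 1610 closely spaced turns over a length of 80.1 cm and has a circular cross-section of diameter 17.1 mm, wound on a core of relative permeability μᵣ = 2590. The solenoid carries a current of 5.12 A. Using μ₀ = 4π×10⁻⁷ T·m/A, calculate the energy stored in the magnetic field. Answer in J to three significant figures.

A = π(d/2)² = π(8.550×10^-3 m)² = 2.297×10^-4 m².
L = μ₀μᵣN²A/ℓ = (4π×10⁻⁷)(2590)(1610)²(2.297×10^-4)/(0.801) = 2.419 H.
U = ½LI² = ½(2.419)(5.12)² = 31.7 J.

U ≈ 31.7 J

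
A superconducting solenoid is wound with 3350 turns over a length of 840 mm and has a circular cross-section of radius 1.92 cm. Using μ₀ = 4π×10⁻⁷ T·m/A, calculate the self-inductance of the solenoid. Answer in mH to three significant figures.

A = πr² = π(1.920×10^-2 m)² = 1.158×10^-3 m².
For a long solenoid, L = μ₀N²A/ℓ.
L = (4π×10⁻⁷)(3350)²(1.158×10^-3)/(0.84 m) = 1.944×10^-2 H.

L ≈ 19.4 mH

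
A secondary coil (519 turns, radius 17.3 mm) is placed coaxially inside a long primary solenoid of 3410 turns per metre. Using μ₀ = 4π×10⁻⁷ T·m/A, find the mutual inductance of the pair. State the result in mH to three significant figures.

M ≈ 2.09 mH

The outer solenoid produces a uniform field B₁ = μ₀n₁I₁ across the inner coil,
so the flux linkage is N₂Φ = N₂B₁A₂ = μ₀n₁N₂A₂·I₁, giving M = μ₀n₁N₂A₂.
A₂ = πr² = π(1.730×10^-2 m)² = 9.402×10^-4 m².
M = (4π×10⁻⁷)(3410)(519)(9.402×10^-4) = 2.091×10^-3 H.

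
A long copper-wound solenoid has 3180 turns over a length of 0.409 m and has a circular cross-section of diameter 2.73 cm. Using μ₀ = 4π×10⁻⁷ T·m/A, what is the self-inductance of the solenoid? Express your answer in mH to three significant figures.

L ≈ 18.2 mH

A = π(d/2)² = π(1.365×10^-2 m)² = 5.853×10^-4 m².
For a long solenoid, L = μ₀N²A/ℓ.
L = (4π×10⁻⁷)(3180)²(5.853×10^-4)/(0.409 m) = 1.819×10^-2 H.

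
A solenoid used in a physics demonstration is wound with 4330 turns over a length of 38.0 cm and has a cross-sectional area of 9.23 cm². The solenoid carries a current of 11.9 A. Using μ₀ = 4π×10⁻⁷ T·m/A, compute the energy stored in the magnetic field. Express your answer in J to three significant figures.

A = 9.23 cm² = 9.230×10^-4 m².
L = μ₀N²A/ℓ = (4π×10⁻⁷)(4330)²(9.230×10^-4)/(0.38) = 5.723×10^-2 H.
U = ½LI² = ½(5.723×10^-2)(11.9)² = 4.052 J.

U ≈ 4.05 J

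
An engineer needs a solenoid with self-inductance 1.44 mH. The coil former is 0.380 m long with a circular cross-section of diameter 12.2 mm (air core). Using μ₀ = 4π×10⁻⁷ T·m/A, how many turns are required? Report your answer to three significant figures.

A = π(d/2)² = π(6.100×10^-3 m)² = 1.169×10^-4 m².
From L = μ₀N²A/ℓ, N = √(Lℓ / (μ₀A)).
N = √[(1.440×10^-3)(0.38) / ((4π×10⁻⁷)×1.169×10^-4)] = √(3.725×10^6) ≈ 1930.0.

N ≈ 1930 turns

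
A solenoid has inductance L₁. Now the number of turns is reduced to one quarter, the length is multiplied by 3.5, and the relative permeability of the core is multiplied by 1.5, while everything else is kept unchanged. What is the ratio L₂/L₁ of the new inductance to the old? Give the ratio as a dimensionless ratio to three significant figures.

L₂/L₁ = 0.0268

For a solenoid, L ∝ μᵣN²A/ℓ.
L₂/L₁ = (0.25)^2 × (3.5)^-1 × (1.5) = 0.0268.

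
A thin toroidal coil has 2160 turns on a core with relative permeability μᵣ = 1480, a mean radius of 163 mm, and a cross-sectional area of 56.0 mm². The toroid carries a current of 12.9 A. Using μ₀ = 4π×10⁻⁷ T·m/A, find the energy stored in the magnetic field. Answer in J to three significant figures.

U ≈ 39.5 J

L = μ₀μᵣN²A/(2πR) = (4π×10⁻⁷)(1480)(2160)²(5.600×10^-5)/(2π×0.163) = 0.47446 H.
U = ½LI² = ½(0.47446)(12.9)² = 39.48 J.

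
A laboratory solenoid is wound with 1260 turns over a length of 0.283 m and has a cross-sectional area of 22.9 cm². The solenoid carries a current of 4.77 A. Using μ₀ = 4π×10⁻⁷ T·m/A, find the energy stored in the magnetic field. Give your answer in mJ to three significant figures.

U ≈ 184 mJ

A = 22.9 cm² = 2.290×10^-3 m².
L = μ₀N²A/ℓ = (4π×10⁻⁷)(1260)²(2.290×10^-3)/(0.283) = 1.614×10^-2 H.
U = ½LI² = ½(1.614×10^-2)(4.77)² = 0.1837 J.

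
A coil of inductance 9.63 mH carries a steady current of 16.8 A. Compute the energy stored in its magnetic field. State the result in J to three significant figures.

U ≈ 1.36 J

Stored magnetic energy: U = ½LI².
U = ½(9.630×10^-3 H)(16.8 A)² = 1.359 J.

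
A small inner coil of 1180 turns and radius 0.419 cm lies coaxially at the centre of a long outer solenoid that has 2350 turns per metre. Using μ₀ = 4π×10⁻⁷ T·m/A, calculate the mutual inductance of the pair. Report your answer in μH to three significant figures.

The outer solenoid produces a uniform field B₁ = μ₀n₁I₁ across the inner coil,
so the flux linkage is N₂Φ = N₂B₁A₂ = μ₀n₁N₂A₂·I₁, giving M = μ₀n₁N₂A₂.
A₂ = πr² = π(4.190×10^-3 m)² = 5.515×10^-5 m².
M = (4π×10⁻⁷)(2350)(1180)(5.515×10^-5) = 1.922×10^-4 H.

M ≈ 192 μH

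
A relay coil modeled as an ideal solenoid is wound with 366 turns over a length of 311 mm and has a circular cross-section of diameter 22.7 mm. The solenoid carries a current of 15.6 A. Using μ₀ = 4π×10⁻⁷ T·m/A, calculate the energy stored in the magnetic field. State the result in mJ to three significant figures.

U ≈ 26.7 mJ

A = π(d/2)² = π(1.135×10^-2 m)² = 4.047×10^-4 m².
L = μ₀N²A/ℓ = (4π×10⁻⁷)(366)²(4.047×10^-4)/(0.311) = 2.191×10^-4 H.
U = ½LI² = ½(2.191×10^-4)(15.6)² = 2.665×10^-2 J.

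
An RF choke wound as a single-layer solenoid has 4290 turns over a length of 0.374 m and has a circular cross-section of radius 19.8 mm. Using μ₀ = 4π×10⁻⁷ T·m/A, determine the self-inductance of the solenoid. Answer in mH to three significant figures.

A = πr² = π(1.980×10^-2 m)² = 1.232×10^-3 m².
For a long solenoid, L = μ₀N²A/ℓ.
L = (4π×10⁻⁷)(4290)²(1.232×10^-3)/(0.374 m) = 7.616×10^-2 H.

L ≈ 76.2 mH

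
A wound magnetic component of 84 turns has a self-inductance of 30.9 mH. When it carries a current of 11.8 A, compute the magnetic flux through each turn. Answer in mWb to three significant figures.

Φ_B ≈ 4.34 mWb

From L = NΦ_B/I, the flux per turn is Φ_B = LI/N.
Φ_B = (3.090×10^-2 H)(11.8 A)/84 = 4.341×10^-3 Wb.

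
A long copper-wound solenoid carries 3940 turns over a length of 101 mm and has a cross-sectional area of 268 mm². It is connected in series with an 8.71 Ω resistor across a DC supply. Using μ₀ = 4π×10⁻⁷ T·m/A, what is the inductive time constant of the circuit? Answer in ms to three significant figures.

A = 268 mm² = 2.680×10^-4 m².
L = μ₀N²A/ℓ = (4π×10⁻⁷)(3940)²(2.680×10^-4)/(0.101) = 5.176×10^-2 H.
τ = L/R = (5.176×10^-2)/(8.71) = 5.943×10^-3 s.

τ ≈ 5.94 ms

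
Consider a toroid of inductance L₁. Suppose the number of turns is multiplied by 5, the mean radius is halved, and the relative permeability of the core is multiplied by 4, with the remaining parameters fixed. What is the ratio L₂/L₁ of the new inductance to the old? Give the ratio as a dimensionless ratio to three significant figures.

L₂/L₁ = 200

For a toroid, L ∝ μᵣN²A/R.
L₂/L₁ = (5)^2 × (0.5)^-1 × (4) = 200.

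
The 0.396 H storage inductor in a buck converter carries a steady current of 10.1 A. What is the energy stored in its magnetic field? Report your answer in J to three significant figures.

U ≈ 20.2 J

Stored magnetic energy: U = ½LI².
U = ½(0.396 H)(10.1 A)² = 20.2 J.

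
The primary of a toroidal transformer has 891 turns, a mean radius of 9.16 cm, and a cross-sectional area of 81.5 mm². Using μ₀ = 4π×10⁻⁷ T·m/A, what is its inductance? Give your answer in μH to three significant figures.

For a thin toroid, L = μ₀N²A/(2πR).
L = (4π×10⁻⁷)(891)²(8.150×10^-5) / (2π×9.160×10^-2 m) = 1.413×10^-4 H.

L ≈ 141 μH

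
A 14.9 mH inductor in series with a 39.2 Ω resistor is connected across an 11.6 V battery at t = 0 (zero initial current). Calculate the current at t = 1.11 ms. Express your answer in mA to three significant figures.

I ≈ 280 mA

τ = L/R = 1.490×10^-2/39.2 = 3.801×10^-4 s; final current I_∞ = ε/R = 11.6/39.2 = 0.2959 A.
I(t) = I_∞(1 − e^(−t/τ)) with t/τ = 2.920.
I = (0.2959)(1 − e^(−2.920)) = 0.28 A.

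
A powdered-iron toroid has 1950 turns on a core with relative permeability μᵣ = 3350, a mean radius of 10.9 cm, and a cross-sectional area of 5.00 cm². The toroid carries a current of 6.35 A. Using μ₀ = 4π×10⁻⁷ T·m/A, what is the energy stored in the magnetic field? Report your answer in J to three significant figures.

L = μ₀μᵣN²A/(2πR) = (4π×10⁻⁷)(3350)(1950)²(5.000×10^-4)/(2π×0.109) = 11.69 H.
U = ½LI² = ½(11.69)(6.35)² = 235.6 J.

U ≈ 236 J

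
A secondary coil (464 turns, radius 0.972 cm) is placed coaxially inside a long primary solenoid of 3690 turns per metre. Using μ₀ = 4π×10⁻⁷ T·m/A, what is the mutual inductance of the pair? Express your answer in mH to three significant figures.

The outer solenoid produces a uniform field B₁ = μ₀n₁I₁ across the inner coil,
so the flux linkage is N₂Φ = N₂B₁A₂ = μ₀n₁N₂A₂·I₁, giving M = μ₀n₁N₂A₂.
A₂ = πr² = π(9.720×10^-3 m)² = 2.968×10^-4 m².
M = (4π×10⁻⁷)(3690)(464)(2.968×10^-4) = 6.386×10^-4 H.

M ≈ 0.639 mH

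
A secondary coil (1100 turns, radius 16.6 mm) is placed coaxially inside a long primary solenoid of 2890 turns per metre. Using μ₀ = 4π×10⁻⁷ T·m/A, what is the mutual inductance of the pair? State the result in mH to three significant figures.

M ≈ 3.46 mH

The outer solenoid produces a uniform field B₁ = μ₀n₁I₁ across the inner coil,
so the flux linkage is N₂Φ = N₂B₁A₂ = μ₀n₁N₂A₂·I₁, giving M = μ₀n₁N₂A₂.
A₂ = πr² = π(1.660×10^-2 m)² = 8.657×10^-4 m².
M = (4π×10⁻⁷)(2890)(1100)(8.657×10^-4) = 3.458×10^-3 H.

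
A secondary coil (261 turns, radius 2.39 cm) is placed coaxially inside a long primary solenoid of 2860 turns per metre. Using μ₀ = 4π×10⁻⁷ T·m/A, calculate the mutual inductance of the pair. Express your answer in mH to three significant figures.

The outer solenoid produces a uniform field B₁ = μ₀n₁I₁ across the inner coil,
so the flux linkage is N₂Φ = N₂B₁A₂ = μ₀n₁N₂A₂·I₁, giving M = μ₀n₁N₂A₂.
A₂ = πr² = π(2.390×10^-2 m)² = 1.7945×10^-3 m².
M = (4π×10⁻⁷)(2860)(261)(1.7945×10^-3) = 1.683×10^-3 H.

M ≈ 1.68 mH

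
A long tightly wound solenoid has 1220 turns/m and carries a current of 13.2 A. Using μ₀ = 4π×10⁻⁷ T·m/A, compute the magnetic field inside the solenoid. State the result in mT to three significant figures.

B ≈ 20.2 mT

Inside a long solenoid, B = μ₀nI.
B = (4π×10⁻⁷)(1.220×10^3 m⁻¹)(13.2 A) = 2.024×10^-2 T.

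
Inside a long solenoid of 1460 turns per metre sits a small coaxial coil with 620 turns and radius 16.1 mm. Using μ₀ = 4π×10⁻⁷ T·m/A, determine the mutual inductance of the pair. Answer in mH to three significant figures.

M ≈ 0.926 mH

The outer solenoid produces a uniform field B₁ = μ₀n₁I₁ across the inner coil,
so the flux linkage is N₂Φ = N₂B₁A₂ = μ₀n₁N₂A₂·I₁, giving M = μ₀n₁N₂A₂.
A₂ = πr² = π(1.610×10^-2 m)² = 8.143×10^-4 m².
M = (4π×10⁻⁷)(1460)(620)(8.143×10^-4) = 9.263×10^-4 H.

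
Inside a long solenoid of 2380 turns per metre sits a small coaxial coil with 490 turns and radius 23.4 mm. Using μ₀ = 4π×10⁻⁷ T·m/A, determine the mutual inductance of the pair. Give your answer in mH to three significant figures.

The outer solenoid produces a uniform field B₁ = μ₀n₁I₁ across the inner coil,
so the flux linkage is N₂Φ = N₂B₁A₂ = μ₀n₁N₂A₂·I₁, giving M = μ₀n₁N₂A₂.
A₂ = πr² = π(2.340×10^-2 m)² = 1.720×10^-3 m².
M = (4π×10⁻⁷)(2380)(490)(1.720×10^-3) = 2.521×10^-3 H.

M ≈ 2.52 mH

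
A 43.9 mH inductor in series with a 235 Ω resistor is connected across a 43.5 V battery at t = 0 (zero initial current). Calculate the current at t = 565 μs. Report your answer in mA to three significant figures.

τ = L/R = 4.390×10^-2/235 = 1.868×10^-4 s; final current I_∞ = ε/R = 43.5/235 = 0.1851 A.
I(t) = I_∞(1 − e^(−t/τ)) with t/τ = 3.024.
I = (0.1851)(1 − e^(−3.024)) = 0.1761 A.

I ≈ 176 mA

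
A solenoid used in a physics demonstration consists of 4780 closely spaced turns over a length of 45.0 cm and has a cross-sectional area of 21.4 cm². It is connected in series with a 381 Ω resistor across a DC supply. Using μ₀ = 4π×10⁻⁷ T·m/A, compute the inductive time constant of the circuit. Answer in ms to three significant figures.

A = 21.4 cm² = 2.140×10^-3 m².
L = μ₀N²A/ℓ = (4π×10⁻⁷)(4780)²(2.140×10^-3)/(0.45) = 0.1365 H.
τ = L/R = (0.1365)/(381) = 3.584×10^-4 s.

τ ≈ 0.358 ms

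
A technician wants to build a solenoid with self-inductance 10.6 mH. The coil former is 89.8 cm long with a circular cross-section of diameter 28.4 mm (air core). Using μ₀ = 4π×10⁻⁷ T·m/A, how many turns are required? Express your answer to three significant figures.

N ≈ 3460 turns

A = π(d/2)² = π(1.420×10^-2 m)² = 6.3347×10^-4 m².
From L = μ₀N²A/ℓ, N = √(Lℓ / (μ₀A)).
N = √[(1.060×10^-2)(0.898) / ((4π×10⁻⁷)×6.3347×10^-4)] = √(1.196×10^7) ≈ 3458.0.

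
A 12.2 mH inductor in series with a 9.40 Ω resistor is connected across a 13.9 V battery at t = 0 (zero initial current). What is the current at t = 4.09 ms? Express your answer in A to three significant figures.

I ≈ 1.42 A

τ = L/R = 1.220×10^-2/9.40 = 1.298×10^-3 s; final current I_∞ = ε/R = 13.9/9.40 = 1.479 A.
I(t) = I_∞(1 − e^(−t/τ)) with t/τ = 3.151.
I = (1.479)(1 − e^(−3.151)) = 1.415 A.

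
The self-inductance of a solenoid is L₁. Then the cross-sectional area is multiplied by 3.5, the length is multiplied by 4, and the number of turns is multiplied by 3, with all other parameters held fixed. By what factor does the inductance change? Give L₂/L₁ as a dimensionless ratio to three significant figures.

L₂/L₁ = 7.88

For a solenoid, L ∝ μᵣN²A/ℓ.
L₂/L₁ = (3.5) × (4)^-1 × (3)^2 = 7.88.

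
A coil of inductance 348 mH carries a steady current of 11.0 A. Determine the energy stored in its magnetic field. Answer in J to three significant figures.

Stored magnetic energy: U = ½LI².
U = ½(0.348 H)(11.0 A)² = 21.05 J.

U ≈ 21.1 J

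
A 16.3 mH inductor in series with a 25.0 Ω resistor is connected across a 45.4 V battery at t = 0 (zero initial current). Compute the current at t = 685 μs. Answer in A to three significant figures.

τ = L/R = 1.630×10^-2/25.0 = 6.520×10^-4 s; final current I_∞ = ε/R = 45.4/25.0 = 1.816 A.
I(t) = I_∞(1 − e^(−t/τ)) with t/τ = 1.051.
I = (1.816)(1 − e^(−1.051)) = 1.181 A.

I ≈ 1.18 A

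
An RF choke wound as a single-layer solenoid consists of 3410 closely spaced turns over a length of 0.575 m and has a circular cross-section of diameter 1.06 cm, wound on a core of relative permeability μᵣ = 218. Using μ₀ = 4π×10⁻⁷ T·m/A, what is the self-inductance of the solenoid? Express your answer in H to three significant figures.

A = π(d/2)² = π(5.300×10^-3 m)² = 8.8247×10^-5 m².
For a long solenoid, L = μ₀μᵣN²A/ℓ.
L = (4π×10⁻⁷)(218)(3410)²(8.8247×10^-5)/(0.575 m) = 0.4889 H.

L ≈ 0.489 H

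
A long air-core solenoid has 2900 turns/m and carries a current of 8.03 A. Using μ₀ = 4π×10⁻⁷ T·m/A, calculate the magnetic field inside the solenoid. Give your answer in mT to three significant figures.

Inside a long solenoid, B = μ₀nI.
B = (4π×10⁻⁷)(2.900×10^3 m⁻¹)(8.03 A) = 2.926×10^-2 T.

B ≈ 29.3 mT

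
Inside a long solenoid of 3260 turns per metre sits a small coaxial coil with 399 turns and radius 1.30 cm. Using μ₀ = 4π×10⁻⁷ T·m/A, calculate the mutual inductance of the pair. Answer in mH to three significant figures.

M ≈ 0.868 mH

The outer solenoid produces a uniform field B₁ = μ₀n₁I₁ across the inner coil,
so the flux linkage is N₂Φ = N₂B₁A₂ = μ₀n₁N₂A₂·I₁, giving M = μ₀n₁N₂A₂.
A₂ = πr² = π(1.300×10^-2 m)² = 5.309×10^-4 m².
M = (4π×10⁻⁷)(3260)(399)(5.309×10^-4) = 8.678×10^-4 H.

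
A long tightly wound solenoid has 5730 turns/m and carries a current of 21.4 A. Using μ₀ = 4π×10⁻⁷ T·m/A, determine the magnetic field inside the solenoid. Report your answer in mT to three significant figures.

B ≈ 154 mT

Inside a long solenoid, B = μ₀nI.
B = (4π×10⁻⁷)(5.730×10^3 m⁻¹)(21.4 A) = 0.1541 T.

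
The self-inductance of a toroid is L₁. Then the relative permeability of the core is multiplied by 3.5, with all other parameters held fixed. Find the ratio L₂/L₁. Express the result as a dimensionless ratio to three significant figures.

L₂/L₁ = 3.50

For a toroid, L ∝ μᵣN²A/R.
L₂/L₁ = (3.5) = 3.50.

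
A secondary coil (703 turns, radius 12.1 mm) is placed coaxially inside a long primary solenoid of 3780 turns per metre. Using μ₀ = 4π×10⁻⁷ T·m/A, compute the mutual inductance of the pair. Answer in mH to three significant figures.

The outer solenoid produces a uniform field B₁ = μ₀n₁I₁ across the inner coil,
so the flux linkage is N₂Φ = N₂B₁A₂ = μ₀n₁N₂A₂·I₁, giving M = μ₀n₁N₂A₂.
A₂ = πr² = π(1.210×10^-2 m)² = 4.600×10^-4 m².
M = (4π×10⁻⁷)(3780)(703)(4.600×10^-4) = 1.536×10^-3 H.

M ≈ 1.54 mH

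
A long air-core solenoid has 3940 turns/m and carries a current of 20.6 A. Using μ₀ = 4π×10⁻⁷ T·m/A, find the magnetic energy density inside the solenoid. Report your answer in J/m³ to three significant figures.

B = μ₀nI = (4π×10⁻⁷)(3.940×10^3)(20.6) = 0.102 T.
u = B²/(2μ₀) = (0.102)²/(2×4π×10⁻⁷) = 4.139×10^3 J/m³.

u ≈ 4140 J/m³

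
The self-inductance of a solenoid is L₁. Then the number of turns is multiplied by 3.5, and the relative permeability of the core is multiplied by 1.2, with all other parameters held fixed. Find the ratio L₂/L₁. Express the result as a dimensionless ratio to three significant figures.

L₂/L₁ = 14.7

For a solenoid, L ∝ μᵣN²A/ℓ.
L₂/L₁ = (3.5)^2 × (1.2) = 14.7.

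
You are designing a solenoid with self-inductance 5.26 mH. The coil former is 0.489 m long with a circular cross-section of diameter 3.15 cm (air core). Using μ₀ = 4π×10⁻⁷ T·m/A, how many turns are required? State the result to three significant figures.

N ≈ 1620 turns

A = π(d/2)² = π(1.575×10^-2 m)² = 7.793×10^-4 m².
From L = μ₀N²A/ℓ, N = √(Lℓ / (μ₀A)).
N = √[(5.260×10^-3)(0.489) / ((4π×10⁻⁷)×7.793×10^-4)] = √(2.626×10^6) ≈ 1620.6.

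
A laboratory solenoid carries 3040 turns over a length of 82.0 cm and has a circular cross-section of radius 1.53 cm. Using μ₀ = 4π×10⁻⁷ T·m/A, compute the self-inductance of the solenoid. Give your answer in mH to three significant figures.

L ≈ 10.4 mH

A = πr² = π(1.530×10^-2 m)² = 7.354×10^-4 m².
For a long solenoid, L = μ₀N²A/ℓ.
L = (4π×10⁻⁷)(3040)²(7.354×10^-4)/(0.82 m) = 1.042×10^-2 H.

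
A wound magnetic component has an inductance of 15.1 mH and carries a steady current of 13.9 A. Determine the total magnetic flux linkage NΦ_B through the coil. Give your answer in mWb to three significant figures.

From L = NΦ_B/I, the flux linkage is NΦ_B = LI.
NΦ_B = (1.510×10^-2 H)(13.9 A) = 0.2099 Wb.

NΦ_B ≈ 210 mWb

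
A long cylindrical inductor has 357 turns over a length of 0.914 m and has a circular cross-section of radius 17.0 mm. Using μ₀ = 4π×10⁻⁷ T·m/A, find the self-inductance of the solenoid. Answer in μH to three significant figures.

L ≈ 159 μH

A = πr² = π(1.700×10^-2 m)² = 9.079×10^-4 m².
For a long solenoid, L = μ₀N²A/ℓ.
L = (4π×10⁻⁷)(357)²(9.079×10^-4)/(0.914 m) = 1.591×10^-4 H.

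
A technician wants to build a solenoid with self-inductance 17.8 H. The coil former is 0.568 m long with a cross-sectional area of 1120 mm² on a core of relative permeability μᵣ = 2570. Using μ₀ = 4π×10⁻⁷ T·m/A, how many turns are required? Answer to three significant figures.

A = 1120 mm² = 1.120×10^-3 m².
From L = μ₀μᵣN²A/ℓ, N = √(Lℓ / (μ₀μᵣA)).
N = √[(17.8)(0.568) / ((4π×10⁻⁷)(2570)×1.120×10^-3)] = √(2.795×10^6) ≈ 1671.9.

N ≈ 1670 turns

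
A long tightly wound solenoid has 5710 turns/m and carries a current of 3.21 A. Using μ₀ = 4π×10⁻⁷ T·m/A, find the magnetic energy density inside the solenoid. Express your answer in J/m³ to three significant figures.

B = μ₀nI = (4π×10⁻⁷)(5.710×10^3)(3.21) = 2.303×10^-2 T.
u = B²/(2μ₀) = (2.303×10^-2)²/(2×4π×10⁻⁷) = 211.1 J/m³.

u ≈ 211 J/m³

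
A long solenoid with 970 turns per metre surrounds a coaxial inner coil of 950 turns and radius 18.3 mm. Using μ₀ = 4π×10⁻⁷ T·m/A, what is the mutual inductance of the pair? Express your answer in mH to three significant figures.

The outer solenoid produces a uniform field B₁ = μ₀n₁I₁ across the inner coil,
so the flux linkage is N₂Φ = N₂B₁A₂ = μ₀n₁N₂A₂·I₁, giving M = μ₀n₁N₂A₂.
A₂ = πr² = π(1.830×10^-2 m)² = 1.052×10^-3 m².
M = (4π×10⁻⁷)(970)(950)(1.052×10^-3) = 1.218×10^-3 H.

M ≈ 1.22 mH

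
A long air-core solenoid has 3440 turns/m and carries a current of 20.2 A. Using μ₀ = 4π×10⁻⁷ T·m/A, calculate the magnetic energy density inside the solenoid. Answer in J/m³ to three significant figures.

u ≈ 3030 J/m³

B = μ₀nI = (4π×10⁻⁷)(3.440×10^3)(20.2) = 8.732×10^-2 T.
u = B²/(2μ₀) = (8.732×10^-2)²/(2×4π×10⁻⁷) = 3.034×10^3 J/m³.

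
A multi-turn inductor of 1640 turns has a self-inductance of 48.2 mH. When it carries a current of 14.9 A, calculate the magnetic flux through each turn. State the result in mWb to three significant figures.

From L = NΦ_B/I, the flux per turn is Φ_B = LI/N.
Φ_B = (4.820×10^-2 H)(14.9 A)/1640 = 4.379×10^-4 Wb.

Φ_B ≈ 0.438 mWb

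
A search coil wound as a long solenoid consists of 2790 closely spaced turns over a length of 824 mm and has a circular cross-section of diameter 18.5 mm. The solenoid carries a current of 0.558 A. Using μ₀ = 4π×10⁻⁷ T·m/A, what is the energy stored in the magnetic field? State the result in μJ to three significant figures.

U ≈ 497 μJ

A = π(d/2)² = π(9.250×10^-3 m)² = 2.688×10^-4 m².
L = μ₀N²A/ℓ = (4π×10⁻⁷)(2790)²(2.688×10^-4)/(0.824) = 3.191×10^-3 H.
U = ½LI² = ½(3.191×10^-3)(0.558)² = 4.968×10^-4 J.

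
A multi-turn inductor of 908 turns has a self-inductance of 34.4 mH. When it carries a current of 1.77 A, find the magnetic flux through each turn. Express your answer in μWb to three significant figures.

Φ_B ≈ 67.1 μWb

From L = NΦ_B/I, the flux per turn is Φ_B = LI/N.
Φ_B = (3.440×10^-2 H)(1.77 A)/908 = 6.706×10^-5 Wb.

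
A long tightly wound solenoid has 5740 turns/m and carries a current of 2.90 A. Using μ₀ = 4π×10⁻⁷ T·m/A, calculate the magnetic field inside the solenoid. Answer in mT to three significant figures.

Inside a long solenoid, B = μ₀nI.
B = (4π×10⁻⁷)(5.740×10^3 m⁻¹)(2.90 A) = 2.092×10^-2 T.

B ≈ 20.9 mT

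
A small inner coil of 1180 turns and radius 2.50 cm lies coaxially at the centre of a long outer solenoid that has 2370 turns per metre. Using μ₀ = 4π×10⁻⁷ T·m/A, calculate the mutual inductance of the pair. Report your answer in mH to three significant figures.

M ≈ 6.90 mH

The outer solenoid produces a uniform field B₁ = μ₀n₁I₁ across the inner coil,
so the flux linkage is N₂Φ = N₂B₁A₂ = μ₀n₁N₂A₂·I₁, giving M = μ₀n₁N₂A₂.
A₂ = πr² = π(2.500×10^-2 m)² = 1.963×10^-3 m².
M = (4π×10⁻⁷)(2370)(1180)(1.963×10^-3) = 6.900×10^-3 H.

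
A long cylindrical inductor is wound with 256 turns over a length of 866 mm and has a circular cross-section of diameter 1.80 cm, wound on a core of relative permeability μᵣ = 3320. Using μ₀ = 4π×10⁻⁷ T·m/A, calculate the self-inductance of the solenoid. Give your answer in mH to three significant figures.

A = π(d/2)² = π(9.000×10^-3 m)² = 2.5447×10^-4 m².
For a long solenoid, L = μ₀μᵣN²A/ℓ.
L = (4π×10⁻⁷)(3320)(256)²(2.5447×10^-4)/(0.866 m) = 8.034×10^-2 H.

L ≈ 80.3 mH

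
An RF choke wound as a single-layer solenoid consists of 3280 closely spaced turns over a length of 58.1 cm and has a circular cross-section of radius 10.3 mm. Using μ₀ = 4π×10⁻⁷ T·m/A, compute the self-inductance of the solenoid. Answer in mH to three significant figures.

A = πr² = π(1.030×10^-2 m)² = 3.333×10^-4 m².
For a long solenoid, L = μ₀N²A/ℓ.
L = (4π×10⁻⁷)(3280)²(3.333×10^-4)/(0.581 m) = 7.755×10^-3 H.

L ≈ 7.76 mH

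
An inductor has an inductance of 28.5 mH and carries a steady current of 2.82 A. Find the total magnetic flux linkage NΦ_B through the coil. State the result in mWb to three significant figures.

From L = NΦ_B/I, the flux linkage is NΦ_B = LI.
NΦ_B = (2.850×10^-2 H)(2.82 A) = 8.037×10^-2 Wb.

NΦ_B ≈ 80.4 mWb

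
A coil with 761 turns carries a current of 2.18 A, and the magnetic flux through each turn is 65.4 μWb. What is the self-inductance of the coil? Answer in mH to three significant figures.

Self-inductance is defined by L = NΦ_B/I (flux linkage over current).
L = (761)(6.540×10^-5 Wb)/(2.18 A) = 2.283×10^-2 H.

L ≈ 22.8 mH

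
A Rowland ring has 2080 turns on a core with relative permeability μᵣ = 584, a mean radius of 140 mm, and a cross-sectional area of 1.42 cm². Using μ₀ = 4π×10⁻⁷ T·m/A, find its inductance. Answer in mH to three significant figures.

For a thin toroid, L = μ₀μᵣN²A/(2πR).
L = (4π×10⁻⁷)(584)(2080)²(1.420×10^-4) / (2π×0.14 m) = 0.5125 H.

L ≈ 513 mH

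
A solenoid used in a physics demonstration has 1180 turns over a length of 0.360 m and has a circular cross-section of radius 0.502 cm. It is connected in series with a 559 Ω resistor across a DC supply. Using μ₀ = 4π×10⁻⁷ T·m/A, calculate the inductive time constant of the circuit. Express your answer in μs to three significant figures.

τ ≈ 0.688 μs

A = πr² = π(5.020×10^-3 m)² = 7.917×10^-5 m².
L = μ₀N²A/ℓ = (4π×10⁻⁷)(1180)²(7.917×10^-5)/(0.36) = 3.848×10^-4 H.
τ = L/R = (3.848×10^-4)/(559) = 6.884×10^-7 s.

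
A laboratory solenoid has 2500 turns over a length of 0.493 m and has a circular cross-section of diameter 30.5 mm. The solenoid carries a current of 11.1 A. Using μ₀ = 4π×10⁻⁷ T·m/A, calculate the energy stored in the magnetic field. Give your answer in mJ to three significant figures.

U ≈ 717 mJ

A = π(d/2)² = π(1.525×10^-2 m)² = 7.306×10^-4 m².
L = μ₀N²A/ℓ = (4π×10⁻⁷)(2500)²(7.306×10^-4)/(0.493) = 1.164×10^-2 H.
U = ½LI² = ½(1.164×10^-2)(11.1)² = 0.717 J.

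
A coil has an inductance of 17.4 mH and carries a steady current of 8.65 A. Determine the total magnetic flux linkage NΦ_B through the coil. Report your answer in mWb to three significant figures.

From L = NΦ_B/I, the flux linkage is NΦ_B = LI.
NΦ_B = (1.740×10^-2 H)(8.65 A) = 0.1505 Wb.

NΦ_B ≈ 151 mWb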